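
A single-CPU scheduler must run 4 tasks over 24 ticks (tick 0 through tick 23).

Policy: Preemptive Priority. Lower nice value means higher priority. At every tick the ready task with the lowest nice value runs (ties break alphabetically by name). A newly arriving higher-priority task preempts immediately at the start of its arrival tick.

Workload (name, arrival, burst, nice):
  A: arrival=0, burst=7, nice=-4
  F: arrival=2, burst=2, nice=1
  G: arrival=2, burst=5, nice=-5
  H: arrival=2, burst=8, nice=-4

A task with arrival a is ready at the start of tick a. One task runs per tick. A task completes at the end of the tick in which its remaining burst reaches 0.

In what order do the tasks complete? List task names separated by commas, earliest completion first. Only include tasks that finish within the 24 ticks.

t=0: ready={A} → run A
t=1: ready={A} → run A
t=2: ready={A,F,G,H} → run G
t=3: ready={A,F,G,H} → run G
t=4: ready={A,F,G,H} → run G
t=5: ready={A,F,G,H} → run G
t=6: ready={A,F,G,H} → run G
t=7: ready={A,F,H} → run A
t=8: ready={A,F,H} → run A
t=9: ready={A,F,H} → run A
t=10: ready={A,F,H} → run A
t=11: ready={A,F,H} → run A
t=12: ready={F,H} → run H
t=13: ready={F,H} → run H
t=14: ready={F,H} → run H
t=15: ready={F,H} → run H
t=16: ready={F,H} → run H
t=17: ready={F,H} → run H
t=18: ready={F,H} → run H
t=19: ready={F,H} → run H
t=20: ready={F} → run F
t=21: ready={F} → run F
t=22: (idle)
t=23: (idle)

completion order = G, A, H, F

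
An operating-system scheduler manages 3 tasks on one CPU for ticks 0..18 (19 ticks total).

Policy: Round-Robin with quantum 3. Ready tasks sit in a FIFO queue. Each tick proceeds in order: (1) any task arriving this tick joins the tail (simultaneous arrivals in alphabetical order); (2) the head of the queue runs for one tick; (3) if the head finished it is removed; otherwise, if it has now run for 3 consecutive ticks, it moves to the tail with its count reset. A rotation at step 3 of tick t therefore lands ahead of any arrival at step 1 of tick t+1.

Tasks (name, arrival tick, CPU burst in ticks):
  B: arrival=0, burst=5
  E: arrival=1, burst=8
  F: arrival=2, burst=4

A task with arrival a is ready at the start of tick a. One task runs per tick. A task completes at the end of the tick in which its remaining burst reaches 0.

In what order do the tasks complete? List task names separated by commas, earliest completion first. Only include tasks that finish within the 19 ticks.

t=0: queue=[B] q_used=0 → run B
t=1: queue=[B,E] q_used=1 → run B
t=2: queue=[B,E,F] q_used=2 → run B
t=3: queue=[E,F,B] q_used=0 → run E
t=4: queue=[E,F,B] q_used=1 → run E
t=5: queue=[E,F,B] q_used=2 → run E
t=6: queue=[F,B,E] q_used=0 → run F
t=7: queue=[F,B,E] q_used=1 → run F
t=8: queue=[F,B,E] q_used=2 → run F
t=9: queue=[B,E,F] q_used=0 → run B
t=10: queue=[B,E,F] q_used=1 → run B
t=11: queue=[E,F] q_used=0 → run E
t=12: queue=[E,F] q_used=1 → run E
t=13: queue=[E,F] q_used=2 → run E
t=14: queue=[F,E] q_used=0 → run F
t=15: queue=[E] q_used=0 → run E
t=16: queue=[E] q_used=1 → run E
t=17: (idle)
t=18: (idle)

completion order = B, F, E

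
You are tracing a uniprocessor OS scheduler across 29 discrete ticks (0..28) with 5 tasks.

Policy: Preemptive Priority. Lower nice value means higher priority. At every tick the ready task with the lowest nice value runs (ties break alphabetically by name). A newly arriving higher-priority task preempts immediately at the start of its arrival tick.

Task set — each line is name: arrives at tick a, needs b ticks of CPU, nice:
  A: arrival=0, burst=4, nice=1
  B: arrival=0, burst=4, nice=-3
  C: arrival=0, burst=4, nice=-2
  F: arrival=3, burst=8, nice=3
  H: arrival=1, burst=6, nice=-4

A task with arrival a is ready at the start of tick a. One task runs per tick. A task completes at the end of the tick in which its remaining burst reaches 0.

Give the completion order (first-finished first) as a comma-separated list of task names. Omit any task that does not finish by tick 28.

completion order = H, B, C, A, F

t=0: ready={A,B,C} → run B
t=1: ready={A,B,C,H} → run H
t=2: ready={A,B,C,H} → run H
t=3: ready={A,B,C,F,H} → run H
t=4: ready={A,B,C,F,H} → run H
t=5: ready={A,B,C,F,H} → run H
t=6: ready={A,B,C,F,H} → run H
t=7: ready={A,B,C,F} → run B
t=8: ready={A,B,C,F} → run B
t=9: ready={A,B,C,F} → run B
t=10: ready={A,C,F} → run C
t=11: ready={A,C,F} → run C
t=12: ready={A,C,F} → run C
t=13: ready={A,C,F} → run C
t=14: ready={A,F} → run A
t=15: ready={A,F} → run A
t=16: ready={A,F} → run A
t=17: ready={A,F} → run A
t=18: ready={F} → run F
t=19: ready={F} → run F
t=20: ready={F} → run F
t=21: ready={F} → run F
t=22: ready={F} → run F
t=23: ready={F} → run F
t=24: ready={F} → run F
t=25: ready={F} → run F
t=26: (idle)
t=27: (idle)
t=28: (idle)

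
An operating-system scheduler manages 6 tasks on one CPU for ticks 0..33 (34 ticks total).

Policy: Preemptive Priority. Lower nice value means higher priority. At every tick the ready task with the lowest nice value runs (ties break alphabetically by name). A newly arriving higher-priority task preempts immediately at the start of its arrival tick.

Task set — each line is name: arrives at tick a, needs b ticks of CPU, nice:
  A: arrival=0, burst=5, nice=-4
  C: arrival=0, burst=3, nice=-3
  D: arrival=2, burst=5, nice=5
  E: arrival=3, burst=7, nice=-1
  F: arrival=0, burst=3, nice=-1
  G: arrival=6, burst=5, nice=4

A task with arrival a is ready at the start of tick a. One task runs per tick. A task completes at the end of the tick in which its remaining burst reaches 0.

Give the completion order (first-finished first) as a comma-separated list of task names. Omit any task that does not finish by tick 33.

completion order = A, C, E, F, G, D

t=0: ready={A,C,F} → run A
t=1: ready={A,C,F} → run A
t=2: ready={A,C,D,F} → run A
t=3: ready={A,C,D,E,F} → run A
t=4: ready={A,C,D,E,F} → run A
t=5: ready={C,D,E,F} → run C
t=6: ready={C,D,E,F,G} → run C
t=7: ready={C,D,E,F,G} → run C
t=8: ready={D,E,F,G} → run E
t=9: ready={D,E,F,G} → run E
t=10: ready={D,E,F,G} → run E
t=11: ready={D,E,F,G} → run E
t=12: ready={D,E,F,G} → run E
t=13: ready={D,E,F,G} → run E
t=14: ready={D,E,F,G} → run E
t=15: ready={D,F,G} → run F
t=16: ready={D,F,G} → run F
t=17: ready={D,F,G} → run F
t=18: ready={D,G} → run G
t=19: ready={D,G} → run G
t=20: ready={D,G} → run G
t=21: ready={D,G} → run G
t=22: ready={D,G} → run G
t=23: ready={D} → run D
t=24: ready={D} → run D
t=25: ready={D} → run D
t=26: ready={D} → run D
t=27: ready={D} → run D
t=28: (idle)
t=29: (idle)
t=30: (idle)
t=31: (idle)
t=32: (idle)
t=33: (idle)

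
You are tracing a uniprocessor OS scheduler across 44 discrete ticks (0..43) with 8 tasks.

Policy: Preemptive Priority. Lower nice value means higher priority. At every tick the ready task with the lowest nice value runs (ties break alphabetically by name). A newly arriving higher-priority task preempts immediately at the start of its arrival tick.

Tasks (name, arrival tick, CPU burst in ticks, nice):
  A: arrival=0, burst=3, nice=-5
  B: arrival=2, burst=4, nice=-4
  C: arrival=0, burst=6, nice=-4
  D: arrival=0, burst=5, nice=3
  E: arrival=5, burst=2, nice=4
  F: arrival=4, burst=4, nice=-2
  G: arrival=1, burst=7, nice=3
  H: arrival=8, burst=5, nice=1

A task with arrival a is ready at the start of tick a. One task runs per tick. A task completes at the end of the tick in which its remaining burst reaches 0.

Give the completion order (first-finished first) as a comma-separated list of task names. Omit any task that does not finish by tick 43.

completion order = A, B, C, F, H, D, G, E

t=0: ready={A,C,D} → run A
t=1: ready={A,C,D,G} → run A
t=2: ready={A,B,C,D,G} → run A
t=3: ready={B,C,D,G} → run B
t=4: ready={B,C,D,F,G} → run B
t=5: ready={B,C,D,E,F,G} → run B
t=6: ready={B,C,D,E,F,G} → run B
t=7: ready={C,D,E,F,G} → run C
t=8: ready={C,D,E,F,G,H} → run C
t=9: ready={C,D,E,F,G,H} → run C
t=10: ready={C,D,E,F,G,H} → run C
t=11: ready={C,D,E,F,G,H} → run C
t=12: ready={C,D,E,F,G,H} → run C
t=13: ready={D,E,F,G,H} → run F
t=14: ready={D,E,F,G,H} → run F
t=15: ready={D,E,F,G,H} → run F
t=16: ready={D,E,F,G,H} → run F
t=17: ready={D,E,G,H} → run H
t=18: ready={D,E,G,H} → run H
t=19: ready={D,E,G,H} → run H
t=20: ready={D,E,G,H} → run H
t=21: ready={D,E,G,H} → run H
t=22: ready={D,E,G} → run D
t=23: ready={D,E,G} → run D
t=24: ready={D,E,G} → run D
t=25: ready={D,E,G} → run D
t=26: ready={D,E,G} → run D
t=27: ready={E,G} → run G
t=28: ready={E,G} → run G
t=29: ready={E,G} → run G
t=30: ready={E,G} → run G
t=31: ready={E,G} → run G
t=32: ready={E,G} → run G
t=33: ready={E,G} → run G
t=34: ready={E} → run E
t=35: ready={E} → run E
t=36: (idle)
t=37: (idle)
t=38: (idle)
t=39: (idle)
t=40: (idle)
t=41: (idle)
t=42: (idle)
t=43: (idle)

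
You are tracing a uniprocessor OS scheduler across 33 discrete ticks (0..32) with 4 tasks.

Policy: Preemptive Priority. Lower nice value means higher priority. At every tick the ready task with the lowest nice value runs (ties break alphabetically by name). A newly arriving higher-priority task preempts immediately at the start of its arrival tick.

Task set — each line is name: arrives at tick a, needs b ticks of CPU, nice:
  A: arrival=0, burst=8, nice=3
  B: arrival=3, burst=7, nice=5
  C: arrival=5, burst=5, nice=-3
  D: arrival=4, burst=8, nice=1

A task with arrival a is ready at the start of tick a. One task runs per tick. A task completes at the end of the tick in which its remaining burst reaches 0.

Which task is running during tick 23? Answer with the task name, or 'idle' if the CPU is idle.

running at tick 23 = B

t=0: ready={A} → run A
t=1: ready={A} → run A
t=2: ready={A} → run A
t=3: ready={A,B} → run A
t=4: ready={A,B,D} → run D
t=5: ready={A,B,C,D} → run C
t=6: ready={A,B,C,D} → run C
t=7: ready={A,B,C,D} → run C
t=8: ready={A,B,C,D} → run C
t=9: ready={A,B,C,D} → run C
t=10: ready={A,B,D} → run D
t=11: ready={A,B,D} → run D
t=12: ready={A,B,D} → run D
t=13: ready={A,B,D} → run D
t=14: ready={A,B,D} → run D
t=15: ready={A,B,D} → run D
t=16: ready={A,B,D} → run D
t=17: ready={A,B} → run A
t=18: ready={A,B} → run A
t=19: ready={A,B} → run A
t=20: ready={A,B} → run A
t=21: ready={B} → run B
t=22: ready={B} → run B
t=23: ready={B} → run B
t=24: ready={B} → run B
t=25: ready={B} → run B
t=26: ready={B} → run B
t=27: ready={B} → run B
t=28: (idle)
t=29: (idle)
t=30: (idle)
t=31: (idle)
t=32: (idle)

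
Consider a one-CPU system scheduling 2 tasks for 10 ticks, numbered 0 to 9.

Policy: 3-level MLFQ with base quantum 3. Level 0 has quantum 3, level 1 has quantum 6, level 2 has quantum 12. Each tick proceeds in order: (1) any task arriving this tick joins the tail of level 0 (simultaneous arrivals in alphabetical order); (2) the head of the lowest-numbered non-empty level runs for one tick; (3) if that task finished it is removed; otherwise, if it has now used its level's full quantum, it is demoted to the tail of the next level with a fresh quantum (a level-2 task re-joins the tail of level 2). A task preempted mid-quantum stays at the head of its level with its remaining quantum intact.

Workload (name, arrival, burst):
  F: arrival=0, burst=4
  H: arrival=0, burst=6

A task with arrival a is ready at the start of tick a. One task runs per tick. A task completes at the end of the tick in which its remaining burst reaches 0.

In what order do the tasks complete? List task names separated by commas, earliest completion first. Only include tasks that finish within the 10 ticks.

t=0: L0/L1/L2 = FH/-/- → run F
t=1: L0/L1/L2 = FH/-/- → run F
t=2: L0/L1/L2 = FH/-/- → run F
t=3: L0/L1/L2 = H/F/- → run H
t=4: L0/L1/L2 = H/F/- → run H
t=5: L0/L1/L2 = H/F/- → run H
t=6: L0/L1/L2 = -/FH/- → run F
t=7: L0/L1/L2 = -/H/- → run H
t=8: L0/L1/L2 = -/H/- → run H
t=9: L0/L1/L2 = -/H/- → run H

completion order = F, H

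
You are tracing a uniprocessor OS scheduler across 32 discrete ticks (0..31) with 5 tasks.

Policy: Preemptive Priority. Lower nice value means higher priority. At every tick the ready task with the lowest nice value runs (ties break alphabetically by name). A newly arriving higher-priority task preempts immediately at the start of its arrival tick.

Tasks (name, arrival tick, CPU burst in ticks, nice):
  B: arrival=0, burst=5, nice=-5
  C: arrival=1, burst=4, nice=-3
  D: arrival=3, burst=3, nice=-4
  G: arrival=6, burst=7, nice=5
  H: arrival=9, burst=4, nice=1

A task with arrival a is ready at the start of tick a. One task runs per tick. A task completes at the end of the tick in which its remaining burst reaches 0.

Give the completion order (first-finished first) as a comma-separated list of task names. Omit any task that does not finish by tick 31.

completion order = B, D, C, H, G

t=0: ready={B} → run B
t=1: ready={B,C} → run B
t=2: ready={B,C} → run B
t=3: ready={B,C,D} → run B
t=4: ready={B,C,D} → run B
t=5: ready={C,D} → run D
t=6: ready={C,D,G} → run D
t=7: ready={C,D,G} → run D
t=8: ready={C,G} → run C
t=9: ready={C,G,H} → run C
t=10: ready={C,G,H} → run C
t=11: ready={C,G,H} → run C
t=12: ready={G,H} → run H
t=13: ready={G,H} → run H
t=14: ready={G,H} → run H
t=15: ready={G,H} → run H
t=16: ready={G} → run G
t=17: ready={G} → run G
t=18: ready={G} → run G
t=19: ready={G} → run G
t=20: ready={G} → run G
t=21: ready={G} → run G
t=22: ready={G} → run G
t=23: (idle)
t=24: (idle)
t=25: (idle)
t=26: (idle)
t=27: (idle)
t=28: (idle)
t=29: (idle)
t=30: (idle)
t=31: (idle)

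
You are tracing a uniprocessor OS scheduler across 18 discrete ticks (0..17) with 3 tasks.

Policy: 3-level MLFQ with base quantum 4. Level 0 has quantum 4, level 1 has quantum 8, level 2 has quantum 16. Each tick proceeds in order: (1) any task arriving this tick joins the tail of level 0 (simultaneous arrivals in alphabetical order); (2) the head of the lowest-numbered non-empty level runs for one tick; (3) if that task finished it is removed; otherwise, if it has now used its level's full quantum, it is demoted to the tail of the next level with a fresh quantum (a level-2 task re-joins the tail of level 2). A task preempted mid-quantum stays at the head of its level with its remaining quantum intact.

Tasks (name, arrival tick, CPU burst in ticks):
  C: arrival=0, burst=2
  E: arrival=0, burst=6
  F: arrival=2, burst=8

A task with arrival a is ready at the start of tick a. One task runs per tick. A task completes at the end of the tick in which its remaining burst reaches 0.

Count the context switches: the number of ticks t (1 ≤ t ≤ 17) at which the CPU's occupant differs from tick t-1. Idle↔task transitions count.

context switches = 5

t=0: L0/L1/L2 = CE/-/- → run C
t=1: L0/L1/L2 = CE/-/- → run C
t=2: L0/L1/L2 = EF/-/- → run E
t=3: L0/L1/L2 = EF/-/- → run E
t=4: L0/L1/L2 = EF/-/- → run E
t=5: L0/L1/L2 = EF/-/- → run E
t=6: L0/L1/L2 = F/E/- → run F
t=7: L0/L1/L2 = F/E/- → run F
t=8: L0/L1/L2 = F/E/- → run F
t=9: L0/L1/L2 = F/E/- → run F
t=10: L0/L1/L2 = -/EF/- → run E
t=11: L0/L1/L2 = -/EF/- → run E
t=12: L0/L1/L2 = -/F/- → run F
t=13: L0/L1/L2 = -/F/- → run F
t=14: L0/L1/L2 = -/F/- → run F
t=15: L0/L1/L2 = -/F/- → run F
t=16: (idle)
t=17: (idle)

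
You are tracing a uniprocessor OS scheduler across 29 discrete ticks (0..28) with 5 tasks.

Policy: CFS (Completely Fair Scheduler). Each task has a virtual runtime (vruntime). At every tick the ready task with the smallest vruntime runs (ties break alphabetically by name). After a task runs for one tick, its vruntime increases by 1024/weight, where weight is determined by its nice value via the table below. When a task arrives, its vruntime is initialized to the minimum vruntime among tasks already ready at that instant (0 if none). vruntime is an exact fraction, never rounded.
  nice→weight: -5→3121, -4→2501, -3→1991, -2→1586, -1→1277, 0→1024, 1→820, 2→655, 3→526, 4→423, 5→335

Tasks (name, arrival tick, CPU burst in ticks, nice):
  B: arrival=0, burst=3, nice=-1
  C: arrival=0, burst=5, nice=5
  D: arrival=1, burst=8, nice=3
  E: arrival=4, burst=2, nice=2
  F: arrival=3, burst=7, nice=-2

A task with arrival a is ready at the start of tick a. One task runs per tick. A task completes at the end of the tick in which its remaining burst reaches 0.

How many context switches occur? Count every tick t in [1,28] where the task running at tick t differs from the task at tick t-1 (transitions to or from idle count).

context switches = 22

t=0: vr[B=0 C=0] → run B
t=1: vr[B=1024/1277 C=0 D=0] → run C
t=2: vr[B=1024/1277 C=1024/335 D=0] → run D
t=3: vr[B=1024/1277 C=1024/335 D=512/263 F=1024/1277] → run B
t=4: vr[B=2048/1277 C=1024/335 D=512/263 E=1024/1277 F=1024/1277] → run E
t=5: vr[B=2048/1277 C=1024/335 D=512/263 E=1978368/836435 F=1024/1277] → run F
t=6: vr[B=2048/1277 C=1024/335 D=512/263 E=1978368/836435 F=1465856/1012661] → run F
t=7: vr[B=2048/1277 C=1024/335 D=512/263 E=1978368/836435 F=2119680/1012661] → run B
t=8: vr[C=1024/335 D=512/263 E=1978368/836435 F=2119680/1012661] → run D
t=9: vr[C=1024/335 D=1024/263 E=1978368/836435 F=2119680/1012661] → run F
t=10: vr[C=1024/335 D=1024/263 E=1978368/836435 F=2773504/1012661] → run E
t=11: vr[C=1024/335 D=1024/263 F=2773504/1012661] → run F
t=12: vr[C=1024/335 D=1024/263 F=3427328/1012661] → run C
t=13: vr[C=2048/335 D=1024/263 F=3427328/1012661] → run F
t=14: vr[C=2048/335 D=1024/263 F=4081152/1012661] → run D
t=15: vr[C=2048/335 D=1536/263 F=4081152/1012661] → run F
t=16: vr[C=2048/335 D=1536/263 F=4734976/1012661] → run F
t=17: vr[C=2048/335 D=1536/263] → run D
t=18: vr[C=2048/335 D=2048/263] → run C
t=19: vr[C=3072/335 D=2048/263] → run D
t=20: vr[C=3072/335 D=2560/263] → run C
t=21: vr[C=4096/335 D=2560/263] → run D
t=22: vr[C=4096/335 D=3072/263] → run D
t=23: vr[C=4096/335 D=3584/263] → run C
t=24: vr[D=3584/263] → run D
t=25: (idle)
t=26: (idle)
t=27: (idle)
t=28: (idle)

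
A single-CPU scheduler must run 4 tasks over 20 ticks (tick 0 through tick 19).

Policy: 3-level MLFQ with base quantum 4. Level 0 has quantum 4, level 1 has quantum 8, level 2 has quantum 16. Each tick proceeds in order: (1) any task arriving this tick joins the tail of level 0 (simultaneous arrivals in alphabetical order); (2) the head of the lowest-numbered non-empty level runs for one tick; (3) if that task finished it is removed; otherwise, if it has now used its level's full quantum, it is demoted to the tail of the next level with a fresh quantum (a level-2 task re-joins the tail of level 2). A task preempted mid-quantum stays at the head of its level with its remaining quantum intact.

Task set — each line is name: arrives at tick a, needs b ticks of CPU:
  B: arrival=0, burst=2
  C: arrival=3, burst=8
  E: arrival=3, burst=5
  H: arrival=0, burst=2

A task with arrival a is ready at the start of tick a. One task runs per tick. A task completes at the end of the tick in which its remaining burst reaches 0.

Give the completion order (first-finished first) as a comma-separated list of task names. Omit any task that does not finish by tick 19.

t=0: L0/L1/L2 = BH/-/- → run B
t=1: L0/L1/L2 = BH/-/- → run B
t=2: L0/L1/L2 = H/-/- → run H
t=3: L0/L1/L2 = HCE/-/- → run H
t=4: L0/L1/L2 = CE/-/- → run C
t=5: L0/L1/L2 = CE/-/- → run C
t=6: L0/L1/L2 = CE/-/- → run C
t=7: L0/L1/L2 = CE/-/- → run C
t=8: L0/L1/L2 = E/C/- → run E
t=9: L0/L1/L2 = E/C/- → run E
t=10: L0/L1/L2 = E/C/- → run E
t=11: L0/L1/L2 = E/C/- → run E
t=12: L0/L1/L2 = -/CE/- → run C
t=13: L0/L1/L2 = -/CE/- → run C
t=14: L0/L1/L2 = -/CE/- → run C
t=15: L0/L1/L2 = -/CE/- → run C
t=16: L0/L1/L2 = -/E/- → run E
t=17: (idle)
t=18: (idle)
t=19: (idle)

completion order = B, H, C, E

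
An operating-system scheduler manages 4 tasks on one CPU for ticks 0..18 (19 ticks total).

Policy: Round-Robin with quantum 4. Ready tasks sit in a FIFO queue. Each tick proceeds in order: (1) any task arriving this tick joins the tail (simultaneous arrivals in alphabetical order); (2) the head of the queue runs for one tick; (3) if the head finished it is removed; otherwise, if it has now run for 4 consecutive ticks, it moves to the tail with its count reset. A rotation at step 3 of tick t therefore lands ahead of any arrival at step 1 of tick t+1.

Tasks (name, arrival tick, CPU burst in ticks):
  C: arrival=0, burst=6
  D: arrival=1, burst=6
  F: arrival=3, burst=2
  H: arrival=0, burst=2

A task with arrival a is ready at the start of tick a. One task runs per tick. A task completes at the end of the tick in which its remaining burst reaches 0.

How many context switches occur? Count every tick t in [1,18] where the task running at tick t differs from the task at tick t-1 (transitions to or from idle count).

t=0: queue=[C,H] q_used=0 → run C
t=1: queue=[C,H,D] q_used=1 → run C
t=2: queue=[C,H,D] q_used=2 → run C
t=3: queue=[C,H,D,F] q_used=3 → run C
t=4: queue=[H,D,F,C] q_used=0 → run H
t=5: queue=[H,D,F,C] q_used=1 → run H
t=6: queue=[D,F,C] q_used=0 → run D
t=7: queue=[D,F,C] q_used=1 → run D
t=8: queue=[D,F,C] q_used=2 → run D
t=9: queue=[D,F,C] q_used=3 → run D
t=10: queue=[F,C,D] q_used=0 → run F
t=11: queue=[F,C,D] q_used=1 → run F
t=12: queue=[C,D] q_used=0 → run C
t=13: queue=[C,D] q_used=1 → run C
t=14: queue=[D] q_used=0 → run D
t=15: queue=[D] q_used=1 → run D
t=16: (idle)
t=17: (idle)
t=18: (idle)

context switches = 6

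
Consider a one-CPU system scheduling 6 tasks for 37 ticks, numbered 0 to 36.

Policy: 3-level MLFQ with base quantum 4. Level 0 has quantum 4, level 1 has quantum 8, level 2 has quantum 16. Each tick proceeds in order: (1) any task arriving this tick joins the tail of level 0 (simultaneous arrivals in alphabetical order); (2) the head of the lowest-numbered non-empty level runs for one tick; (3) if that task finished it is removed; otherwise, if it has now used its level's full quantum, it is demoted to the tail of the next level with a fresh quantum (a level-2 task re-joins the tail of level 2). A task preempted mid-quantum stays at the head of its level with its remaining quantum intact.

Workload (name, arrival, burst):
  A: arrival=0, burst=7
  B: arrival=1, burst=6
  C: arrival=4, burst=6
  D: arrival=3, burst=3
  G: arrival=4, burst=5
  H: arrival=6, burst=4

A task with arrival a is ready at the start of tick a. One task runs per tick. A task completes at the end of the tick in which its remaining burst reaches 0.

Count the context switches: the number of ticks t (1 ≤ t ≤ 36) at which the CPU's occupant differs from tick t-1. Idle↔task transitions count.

context switches = 10

t=0: L0/L1/L2 = A/-/- → run A
t=1: L0/L1/L2 = AB/-/- → run A
t=2: L0/L1/L2 = AB/-/- → run A
t=3: L0/L1/L2 = ABD/-/- → run A
t=4: L0/L1/L2 = BDCG/A/- → run B
t=5: L0/L1/L2 = BDCG/A/- → run B
t=6: L0/L1/L2 = BDCGH/A/- → run B
t=7: L0/L1/L2 = BDCGH/A/- → run B
t=8: L0/L1/L2 = DCGH/AB/- → run D
t=9: L0/L1/L2 = DCGH/AB/- → run D
t=10: L0/L1/L2 = DCGH/AB/- → run D
t=11: L0/L1/L2 = CGH/AB/- → run C
t=12: L0/L1/L2 = CGH/AB/- → run C
t=13: L0/L1/L2 = CGH/AB/- → run C
t=14: L0/L1/L2 = CGH/AB/- → run C
t=15: L0/L1/L2 = GH/ABC/- → run G
t=16: L0/L1/L2 = GH/ABC/- → run G
t=17: L0/L1/L2 = GH/ABC/- → run G
t=18: L0/L1/L2 = GH/ABC/- → run G
t=19: L0/L1/L2 = H/ABCG/- → run H
t=20: L0/L1/L2 = H/ABCG/- → run H
t=21: L0/L1/L2 = H/ABCG/- → run H
t=22: L0/L1/L2 = H/ABCG/- → run H
t=23: L0/L1/L2 = -/ABCG/- → run A
t=24: L0/L1/L2 = -/ABCG/- → run A
t=25: L0/L1/L2 = -/ABCG/- → run A
t=26: L0/L1/L2 = -/BCG/- → run B
t=27: L0/L1/L2 = -/BCG/- → run B
t=28: L0/L1/L2 = -/CG/- → run C
t=29: L0/L1/L2 = -/CG/- → run C
t=30: L0/L1/L2 = -/G/- → run G
t=31: (idle)
t=32: (idle)
t=33: (idle)
t=34: (idle)
t=35: (idle)
t=36: (idle)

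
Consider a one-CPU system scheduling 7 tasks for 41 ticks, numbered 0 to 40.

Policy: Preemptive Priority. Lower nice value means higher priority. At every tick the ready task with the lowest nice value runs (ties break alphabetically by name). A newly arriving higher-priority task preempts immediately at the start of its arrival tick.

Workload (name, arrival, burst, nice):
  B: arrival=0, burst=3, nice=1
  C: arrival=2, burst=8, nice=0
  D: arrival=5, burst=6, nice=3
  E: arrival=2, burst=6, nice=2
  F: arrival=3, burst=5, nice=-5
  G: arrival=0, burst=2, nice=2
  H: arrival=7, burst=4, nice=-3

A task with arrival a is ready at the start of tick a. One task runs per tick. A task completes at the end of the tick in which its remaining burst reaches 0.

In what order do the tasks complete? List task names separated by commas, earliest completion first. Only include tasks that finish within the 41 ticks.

completion order = F, H, C, B, E, G, D

t=0: ready={B,G} → run B
t=1: ready={B,G} → run B
t=2: ready={B,C,E,G} → run C
t=3: ready={B,C,E,F,G} → run F
t=4: ready={B,C,E,F,G} → run F
t=5: ready={B,C,D,E,F,G} → run F
t=6: ready={B,C,D,E,F,G} → run F
t=7: ready={B,C,D,E,F,G,H} → run F
t=8: ready={B,C,D,E,G,H} → run H
t=9: ready={B,C,D,E,G,H} → run H
t=10: ready={B,C,D,E,G,H} → run H
t=11: ready={B,C,D,E,G,H} → run H
t=12: ready={B,C,D,E,G} → run C
t=13: ready={B,C,D,E,G} → run C
t=14: ready={B,C,D,E,G} → run C
t=15: ready={B,C,D,E,G} → run C
t=16: ready={B,C,D,E,G} → run C
t=17: ready={B,C,D,E,G} → run C
t=18: ready={B,C,D,E,G} → run C
t=19: ready={B,D,E,G} → run B
t=20: ready={D,E,G} → run E
t=21: ready={D,E,G} → run E
t=22: ready={D,E,G} → run E
t=23: ready={D,E,G} → run E
t=24: ready={D,E,G} → run E
t=25: ready={D,E,G} → run E
t=26: ready={D,G} → run G
t=27: ready={D,G} → run G
t=28: ready={D} → run D
t=29: ready={D} → run D
t=30: ready={D} → run D
t=31: ready={D} → run D
t=32: ready={D} → run D
t=33: ready={D} → run D
t=34: (idle)
t=35: (idle)
t=36: (idle)
t=37: (idle)
t=38: (idle)
t=39: (idle)
t=40: (idle)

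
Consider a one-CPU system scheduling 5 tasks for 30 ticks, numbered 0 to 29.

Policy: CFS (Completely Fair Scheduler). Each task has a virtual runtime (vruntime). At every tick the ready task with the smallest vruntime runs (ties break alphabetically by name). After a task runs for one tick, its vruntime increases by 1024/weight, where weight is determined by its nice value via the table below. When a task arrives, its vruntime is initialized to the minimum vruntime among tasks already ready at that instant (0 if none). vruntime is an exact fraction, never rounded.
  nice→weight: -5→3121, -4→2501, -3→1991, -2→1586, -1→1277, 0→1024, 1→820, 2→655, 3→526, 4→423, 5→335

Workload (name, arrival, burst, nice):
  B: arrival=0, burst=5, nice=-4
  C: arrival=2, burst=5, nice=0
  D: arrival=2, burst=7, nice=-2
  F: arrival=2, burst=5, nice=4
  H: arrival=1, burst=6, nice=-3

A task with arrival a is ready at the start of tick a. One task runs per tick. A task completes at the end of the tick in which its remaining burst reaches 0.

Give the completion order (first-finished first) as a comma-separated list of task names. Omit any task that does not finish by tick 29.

t=0: vr[B=0] → run B
t=1: vr[B=1024/2501 H=1024/2501] → run B
t=2: vr[B=2048/2501 C=1024/2501 D=1024/2501 F=1024/2501 H=1024/2501] → run C
t=3: vr[B=2048/2501 C=3525/2501 D=1024/2501 F=1024/2501 H=1024/2501] → run D
t=4: vr[B=2048/2501 C=3525/2501 D=34304/32513 F=1024/2501 H=1024/2501] → run F
t=5: vr[B=2048/2501 C=3525/2501 D=34304/32513 F=2994176/1057923 H=1024/2501] → run H
t=6: vr[B=2048/2501 C=3525/2501 D=34304/32513 F=2994176/1057923 H=4599808/4979491] → run B
t=7: vr[B=3072/2501 C=3525/2501 D=34304/32513 F=2994176/1057923 H=4599808/4979491] → run H
t=8: vr[B=3072/2501 C=3525/2501 D=34304/32513 F=2994176/1057923 H=7160832/4979491] → run D
t=9: vr[B=3072/2501 C=3525/2501 D=55296/32513 F=2994176/1057923 H=7160832/4979491] → run B
t=10: vr[B=4096/2501 C=3525/2501 D=55296/32513 F=2994176/1057923 H=7160832/4979491] → run C
t=11: vr[B=4096/2501 C=6026/2501 D=55296/32513 F=2994176/1057923 H=7160832/4979491] → run H
t=12: vr[B=4096/2501 C=6026/2501 D=55296/32513 F=2994176/1057923 H=9721856/4979491] → run B
t=13: vr[C=6026/2501 D=55296/32513 F=2994176/1057923 H=9721856/4979491] → run D
t=14: vr[C=6026/2501 D=76288/32513 F=2994176/1057923 H=9721856/4979491] → run H
t=15: vr[C=6026/2501 D=76288/32513 F=2994176/1057923 H=12282880/4979491] → run D
t=16: vr[C=6026/2501 D=97280/32513 F=2994176/1057923 H=12282880/4979491] → run C
t=17: vr[C=8527/2501 D=97280/32513 F=2994176/1057923 H=12282880/4979491] → run H
t=18: vr[C=8527/2501 D=97280/32513 F=2994176/1057923 H=14843904/4979491] → run F
t=19: vr[C=8527/2501 D=97280/32513 F=5555200/1057923 H=14843904/4979491] → run H
t=20: vr[C=8527/2501 D=97280/32513 F=5555200/1057923] → run D
t=21: vr[C=8527/2501 D=118272/32513 F=5555200/1057923] → run C
t=22: vr[C=11028/2501 D=118272/32513 F=5555200/1057923] → run D
t=23: vr[C=11028/2501 D=139264/32513 F=5555200/1057923] → run D
t=24: vr[C=11028/2501 F=5555200/1057923] → run C
t=25: vr[F=5555200/1057923] → run F
t=26: vr[F=2705408/352641] → run F
t=27: vr[F=10677248/1057923] → run F
t=28: (idle)
t=29: (idle)

completion order = B, H, D, C, F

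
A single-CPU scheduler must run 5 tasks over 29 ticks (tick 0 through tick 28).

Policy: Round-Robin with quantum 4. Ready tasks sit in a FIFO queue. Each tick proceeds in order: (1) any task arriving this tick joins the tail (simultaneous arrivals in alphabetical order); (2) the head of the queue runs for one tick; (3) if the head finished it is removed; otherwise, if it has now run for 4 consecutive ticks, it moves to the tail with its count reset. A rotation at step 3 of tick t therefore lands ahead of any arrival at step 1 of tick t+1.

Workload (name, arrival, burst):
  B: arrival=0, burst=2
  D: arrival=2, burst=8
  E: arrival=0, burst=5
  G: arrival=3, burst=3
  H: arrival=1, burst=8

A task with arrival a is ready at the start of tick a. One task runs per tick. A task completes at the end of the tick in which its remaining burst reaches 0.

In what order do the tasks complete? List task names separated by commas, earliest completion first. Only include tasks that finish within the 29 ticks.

t=0: queue=[B,E] q_used=0 → run B
t=1: queue=[B,E,H] q_used=1 → run B
t=2: queue=[E,H,D] q_used=0 → run E
t=3: queue=[E,H,D,G] q_used=1 → run E
t=4: queue=[E,H,D,G] q_used=2 → run E
t=5: queue=[E,H,D,G] q_used=3 → run E
t=6: queue=[H,D,G,E] q_used=0 → run H
t=7: queue=[H,D,G,E] q_used=1 → run H
t=8: queue=[H,D,G,E] q_used=2 → run H
t=9: queue=[H,D,G,E] q_used=3 → run H
t=10: queue=[D,G,E,H] q_used=0 → run D
t=11: queue=[D,G,E,H] q_used=1 → run D
t=12: queue=[D,G,E,H] q_used=2 → run D
t=13: queue=[D,G,E,H] q_used=3 → run D
t=14: queue=[G,E,H,D] q_used=0 → run G
t=15: queue=[G,E,H,D] q_used=1 → run G
t=16: queue=[G,E,H,D] q_used=2 → run G
t=17: queue=[E,H,D] q_used=0 → run E
t=18: queue=[H,D] q_used=0 → run H
t=19: queue=[H,D] q_used=1 → run H
t=20: queue=[H,D] q_used=2 → run H
t=21: queue=[H,D] q_used=3 → run H
t=22: queue=[D] q_used=0 → run D
t=23: queue=[D] q_used=1 → run D
t=24: queue=[D] q_used=2 → run D
t=25: queue=[D] q_used=3 → run D
t=26: (idle)
t=27: (idle)
t=28: (idle)

completion order = B, G, E, H, D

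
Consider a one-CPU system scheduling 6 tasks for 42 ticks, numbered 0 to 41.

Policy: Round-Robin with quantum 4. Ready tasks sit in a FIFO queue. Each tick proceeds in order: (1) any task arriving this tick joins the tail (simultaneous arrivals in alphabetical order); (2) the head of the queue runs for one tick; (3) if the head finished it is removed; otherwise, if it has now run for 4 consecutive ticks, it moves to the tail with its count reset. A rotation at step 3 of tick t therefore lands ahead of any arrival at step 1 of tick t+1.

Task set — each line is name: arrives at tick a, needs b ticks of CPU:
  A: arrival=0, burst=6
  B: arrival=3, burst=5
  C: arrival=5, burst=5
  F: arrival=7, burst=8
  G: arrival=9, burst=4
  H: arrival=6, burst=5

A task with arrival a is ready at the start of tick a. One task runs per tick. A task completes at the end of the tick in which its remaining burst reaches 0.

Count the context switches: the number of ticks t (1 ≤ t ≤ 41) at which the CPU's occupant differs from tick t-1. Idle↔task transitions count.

t=0: queue=[A] q_used=0 → run A
t=1: queue=[A] q_used=1 → run A
t=2: queue=[A] q_used=2 → run A
t=3: queue=[A,B] q_used=3 → run A
t=4: queue=[B,A] q_used=0 → run B
t=5: queue=[B,A,C] q_used=1 → run B
t=6: queue=[B,A,C,H] q_used=2 → run B
t=7: queue=[B,A,C,H,F] q_used=3 → run B
t=8: queue=[A,C,H,F,B] q_used=0 → run A
t=9: queue=[A,C,H,F,B,G] q_used=1 → run A
t=10: queue=[C,H,F,B,G] q_used=0 → run C
t=11: queue=[C,H,F,B,G] q_used=1 → run C
t=12: queue=[C,H,F,B,G] q_used=2 → run C
t=13: queue=[C,H,F,B,G] q_used=3 → run C
t=14: queue=[H,F,B,G,C] q_used=0 → run H
t=15: queue=[H,F,B,G,C] q_used=1 → run H
t=16: queue=[H,F,B,G,C] q_used=2 → run H
t=17: queue=[H,F,B,G,C] q_used=3 → run H
t=18: queue=[F,B,G,C,H] q_used=0 → run F
t=19: queue=[F,B,G,C,H] q_used=1 → run F
t=20: queue=[F,B,G,C,H] q_used=2 → run F
t=21: queue=[F,B,G,C,H] q_used=3 → run F
t=22: queue=[B,G,C,H,F] q_used=0 → run B
t=23: queue=[G,C,H,F] q_used=0 → run G
t=24: queue=[G,C,H,F] q_used=1 → run G
t=25: queue=[G,C,H,F] q_used=2 → run G
t=26: queue=[G,C,H,F] q_used=3 → run G
t=27: queue=[C,H,F] q_used=0 → run C
t=28: queue=[H,F] q_used=0 → run H
t=29: queue=[F] q_used=0 → run F
t=30: queue=[F] q_used=1 → run F
t=31: queue=[F] q_used=2 → run F
t=32: queue=[F] q_used=3 → run F
t=33: (idle)
t=34: (idle)
t=35: (idle)
t=36: (idle)
t=37: (idle)
t=38: (idle)
t=39: (idle)
t=40: (idle)
t=41: (idle)

context switches = 11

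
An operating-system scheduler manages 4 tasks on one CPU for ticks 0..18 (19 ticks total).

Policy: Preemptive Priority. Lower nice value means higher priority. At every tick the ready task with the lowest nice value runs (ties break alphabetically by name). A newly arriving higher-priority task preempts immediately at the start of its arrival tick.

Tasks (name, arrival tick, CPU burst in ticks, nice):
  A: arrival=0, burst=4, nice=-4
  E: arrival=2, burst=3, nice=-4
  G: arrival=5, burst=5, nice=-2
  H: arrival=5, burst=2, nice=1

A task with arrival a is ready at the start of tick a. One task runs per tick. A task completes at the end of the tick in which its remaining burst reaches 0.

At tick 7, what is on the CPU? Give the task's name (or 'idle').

running at tick 7 = G

t=0: ready={A} → run A
t=1: ready={A} → run A
t=2: ready={A,E} → run A
t=3: ready={A,E} → run A
t=4: ready={E} → run E
t=5: ready={E,G,H} → run E
t=6: ready={E,G,H} → run E
t=7: ready={G,H} → run G
t=8: ready={G,H} → run G
t=9: ready={G,H} → run G
t=10: ready={G,H} → run G
t=11: ready={G,H} → run G
t=12: ready={H} → run H
t=13: ready={H} → run H
t=14: (idle)
t=15: (idle)
t=16: (idle)
t=17: (idle)
t=18: (idle)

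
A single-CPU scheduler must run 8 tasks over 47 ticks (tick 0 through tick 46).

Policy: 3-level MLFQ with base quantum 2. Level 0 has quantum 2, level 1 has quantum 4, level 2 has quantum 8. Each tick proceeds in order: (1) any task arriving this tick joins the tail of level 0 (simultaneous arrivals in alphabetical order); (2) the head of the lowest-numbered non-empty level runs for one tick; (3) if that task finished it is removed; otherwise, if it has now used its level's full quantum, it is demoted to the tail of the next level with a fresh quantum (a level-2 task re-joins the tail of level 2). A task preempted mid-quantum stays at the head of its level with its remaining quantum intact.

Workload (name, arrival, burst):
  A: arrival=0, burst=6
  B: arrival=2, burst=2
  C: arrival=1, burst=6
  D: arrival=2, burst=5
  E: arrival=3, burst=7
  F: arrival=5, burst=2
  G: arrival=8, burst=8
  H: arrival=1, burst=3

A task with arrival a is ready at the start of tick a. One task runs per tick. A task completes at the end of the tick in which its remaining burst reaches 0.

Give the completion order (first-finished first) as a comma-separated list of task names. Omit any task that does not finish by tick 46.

completion order = B, F, A, C, H, D, E, G

t=0: L0/L1/L2 = A/-/- → run A
t=1: L0/L1/L2 = ACH/-/- → run A
t=2: L0/L1/L2 = CHBD/A/- → run C
t=3: L0/L1/L2 = CHBDE/A/- → run C
t=4: L0/L1/L2 = HBDE/AC/- → run H
t=5: L0/L1/L2 = HBDEF/AC/- → run H
t=6: L0/L1/L2 = BDEF/ACH/- → run B
t=7: L0/L1/L2 = BDEF/ACH/- → run B
t=8: L0/L1/L2 = DEFG/ACH/- → run D
t=9: L0/L1/L2 = DEFG/ACH/- → run D
t=10: L0/L1/L2 = EFG/ACHD/- → run E
t=11: L0/L1/L2 = EFG/ACHD/- → run E
t=12: L0/L1/L2 = FG/ACHDE/- → run F
t=13: L0/L1/L2 = FG/ACHDE/- → run F
t=14: L0/L1/L2 = G/ACHDE/- → run G
t=15: L0/L1/L2 = G/ACHDE/- → run G
t=16: L0/L1/L2 = -/ACHDEG/- → run A
t=17: L0/L1/L2 = -/ACHDEG/- → run A
t=18: L0/L1/L2 = -/ACHDEG/- → run A
t=19: L0/L1/L2 = -/ACHDEG/- → run A
t=20: L0/L1/L2 = -/CHDEG/- → run C
t=21: L0/L1/L2 = -/CHDEG/- → run C
t=22: L0/L1/L2 = -/CHDEG/- → run C
t=23: L0/L1/L2 = -/CHDEG/- → run C
t=24: L0/L1/L2 = -/HDEG/- → run H
t=25: L0/L1/L2 = -/DEG/- → run D
t=26: L0/L1/L2 = -/DEG/- → run D
t=27: L0/L1/L2 = -/DEG/- → run D
t=28: L0/L1/L2 = -/EG/- → run E
t=29: L0/L1/L2 = -/EG/- → run E
t=30: L0/L1/L2 = -/EG/- → run E
t=31: L0/L1/L2 = -/EG/- → run E
t=32: L0/L1/L2 = -/G/E → run G
t=33: L0/L1/L2 = -/G/E → run G
t=34: L0/L1/L2 = -/G/E → run G
t=35: L0/L1/L2 = -/G/E → run G
t=36: L0/L1/L2 = -/-/EG → run E
t=37: L0/L1/L2 = -/-/G → run G
t=38: L0/L1/L2 = -/-/G → run G
t=39: (idle)
t=40: (idle)
t=41: (idle)
t=42: (idle)
t=43: (idle)
t=44: (idle)
t=45: (idle)
t=46: (idle)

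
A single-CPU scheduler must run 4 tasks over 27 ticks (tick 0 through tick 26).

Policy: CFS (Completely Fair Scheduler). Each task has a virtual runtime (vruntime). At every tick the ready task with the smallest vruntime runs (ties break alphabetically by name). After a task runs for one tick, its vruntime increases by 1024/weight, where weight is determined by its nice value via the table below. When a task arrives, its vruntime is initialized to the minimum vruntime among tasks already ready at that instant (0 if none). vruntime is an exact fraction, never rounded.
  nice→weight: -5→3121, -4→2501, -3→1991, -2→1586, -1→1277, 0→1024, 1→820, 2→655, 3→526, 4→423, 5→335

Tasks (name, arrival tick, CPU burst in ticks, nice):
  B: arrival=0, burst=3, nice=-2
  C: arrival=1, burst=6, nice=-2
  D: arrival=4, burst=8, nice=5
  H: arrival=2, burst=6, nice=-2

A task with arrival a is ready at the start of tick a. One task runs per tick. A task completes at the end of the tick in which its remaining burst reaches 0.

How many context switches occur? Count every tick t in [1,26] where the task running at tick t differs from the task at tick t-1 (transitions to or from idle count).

t=0: vr[B=0] → run B
t=1: vr[B=512/793 C=512/793] → run B
t=2: vr[B=1024/793 C=512/793 H=512/793] → run C
t=3: vr[B=1024/793 C=1024/793 H=512/793] → run H
t=4: vr[B=1024/793 C=1024/793 D=1024/793 H=1024/793] → run B
t=5: vr[C=1024/793 D=1024/793 H=1024/793] → run C
t=6: vr[C=1536/793 D=1024/793 H=1024/793] → run D
t=7: vr[C=1536/793 D=1155072/265655 H=1024/793] → run H
t=8: vr[C=1536/793 D=1155072/265655 H=1536/793] → run C
t=9: vr[C=2048/793 D=1155072/265655 H=1536/793] → run H
t=10: vr[C=2048/793 D=1155072/265655 H=2048/793] → run C
t=11: vr[C=2560/793 D=1155072/265655 H=2048/793] → run H
t=12: vr[C=2560/793 D=1155072/265655 H=2560/793] → run C
t=13: vr[C=3072/793 D=1155072/265655 H=2560/793] → run H
t=14: vr[C=3072/793 D=1155072/265655 H=3072/793] → run C
t=15: vr[D=1155072/265655 H=3072/793] → run H
t=16: vr[D=1155072/265655] → run D
t=17: vr[D=1967104/265655] → run D
t=18: vr[D=2779136/265655] → run D
t=19: vr[D=3591168/265655] → run D
t=20: vr[D=880640/53131] → run D
t=21: vr[D=5215232/265655] → run D
t=22: vr[D=6027264/265655] → run D
t=23: (idle)
t=24: (idle)
t=25: (idle)
t=26: (idle)

context switches = 16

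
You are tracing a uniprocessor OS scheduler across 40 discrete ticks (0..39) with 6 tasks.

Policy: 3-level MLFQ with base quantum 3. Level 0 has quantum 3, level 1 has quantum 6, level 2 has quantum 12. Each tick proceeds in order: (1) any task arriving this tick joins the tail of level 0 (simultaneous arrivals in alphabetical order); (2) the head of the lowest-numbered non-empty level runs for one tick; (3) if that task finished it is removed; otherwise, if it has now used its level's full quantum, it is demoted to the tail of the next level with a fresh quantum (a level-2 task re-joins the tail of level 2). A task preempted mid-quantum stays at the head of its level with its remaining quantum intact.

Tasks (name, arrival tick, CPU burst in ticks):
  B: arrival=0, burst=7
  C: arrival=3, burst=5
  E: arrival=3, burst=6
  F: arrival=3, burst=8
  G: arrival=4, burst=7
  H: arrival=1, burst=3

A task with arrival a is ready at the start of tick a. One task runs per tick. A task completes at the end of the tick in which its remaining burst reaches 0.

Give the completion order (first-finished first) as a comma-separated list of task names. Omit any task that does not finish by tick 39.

completion order = H, B, C, E, F, G

t=0: L0/L1/L2 = B/-/- → run B
t=1: L0/L1/L2 = BH/-/- → run B
t=2: L0/L1/L2 = BH/-/- → run B
t=3: L0/L1/L2 = HCEF/B/- → run H
t=4: L0/L1/L2 = HCEFG/B/- → run H
t=5: L0/L1/L2 = HCEFG/B/- → run H
t=6: L0/L1/L2 = CEFG/B/- → run C
t=7: L0/L1/L2 = CEFG/B/- → run C
t=8: L0/L1/L2 = CEFG/B/- → run C
t=9: L0/L1/L2 = EFG/BC/- → run E
t=10: L0/L1/L2 = EFG/BC/- → run E
t=11: L0/L1/L2 = EFG/BC/- → run E
t=12: L0/L1/L2 = FG/BCE/- → run F
t=13: L0/L1/L2 = FG/BCE/- → run F
t=14: L0/L1/L2 = FG/BCE/- → run F
t=15: L0/L1/L2 = G/BCEF/- → run G
t=16: L0/L1/L2 = G/BCEF/- → run G
t=17: L0/L1/L2 = G/BCEF/- → run G
t=18: L0/L1/L2 = -/BCEFG/- → run B
t=19: L0/L1/L2 = -/BCEFG/- → run B
t=20: L0/L1/L2 = -/BCEFG/- → run B
t=21: L0/L1/L2 = -/BCEFG/- → run B
t=22: L0/L1/L2 = -/CEFG/- → run C
t=23: L0/L1/L2 = -/CEFG/- → run C
t=24: L0/L1/L2 = -/EFG/- → run E
t=25: L0/L1/L2 = -/EFG/- → run E
t=26: L0/L1/L2 = -/EFG/- → run E
t=27: L0/L1/L2 = -/FG/- → run F
t=28: L0/L1/L2 = -/FG/- → run F
t=29: L0/L1/L2 = -/FG/- → run F
t=30: L0/L1/L2 = -/FG/- → run F
t=31: L0/L1/L2 = -/FG/- → run F
t=32: L0/L1/L2 = -/G/- → run G
t=33: L0/L1/L2 = -/G/- → run G
t=34: L0/L1/L2 = -/G/- → run G
t=35: L0/L1/L2 = -/G/- → run G
t=36: (idle)
t=37: (idle)
t=38: (idle)
t=39: (idle)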